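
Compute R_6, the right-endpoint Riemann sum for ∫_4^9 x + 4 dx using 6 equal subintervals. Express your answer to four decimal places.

Δx = (9 − 4)/6 = 5/6.
Right endpoints: 29/6, 17/3, 6.5, 22/3, 49/6, 9.
f(29/6) = 53/6, f(17/3) = 29/3, f(6.5) = 10.5, f(22/3) = 34/3, f(49/6) = 73/6, f(9) = 13.
Sum = Δx · [f(29/6) + f(17/3) + f(6.5) + ...].
Sum ≈ 54.5833.

54.5833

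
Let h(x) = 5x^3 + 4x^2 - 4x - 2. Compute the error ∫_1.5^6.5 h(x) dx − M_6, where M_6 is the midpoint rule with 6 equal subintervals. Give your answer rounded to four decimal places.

Exact integral: ∫_1.5^6.5 h(x) dx ≈ 2496.666667.
M_6 ≈ 2478.148148.
Error ≈ 2496.666667 − 2478.148148 ≈ 18.5185.

18.5185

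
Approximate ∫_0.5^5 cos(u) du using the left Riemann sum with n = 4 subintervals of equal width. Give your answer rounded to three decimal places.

-0.949

Δu = (5 − 0.5)/4 = 1.125.
Left endpoints: 0.5, 1.625, 2.75, 3.875.
f(0.5) ≈ 0.878, f(1.625) ≈ -0.054, f(2.75) ≈ -0.924, f(3.875) ≈ -0.743.
Sum = Δu · [f(0.5) + f(1.625) + f(2.75) + f(3.875)].
Sum ≈ -0.949.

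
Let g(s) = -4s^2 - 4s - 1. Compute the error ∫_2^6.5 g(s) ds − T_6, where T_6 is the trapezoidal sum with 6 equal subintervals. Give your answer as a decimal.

Exact integral: ∫_2^6.5 g(s) ds = -436.5.
T_6 = -438.1875.
Error = -436.5 − (-438.1875) = 1.6875.

1.6875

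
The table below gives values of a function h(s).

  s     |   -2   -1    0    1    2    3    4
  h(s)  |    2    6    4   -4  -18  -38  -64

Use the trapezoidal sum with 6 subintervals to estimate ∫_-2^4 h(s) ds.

Δs = 1.
T_6 = (1/2)·[2 + 2·6 + 2·4 + 2·(-4) + 2·(-18) + 2·(-38) + (-64)] = -81.

-81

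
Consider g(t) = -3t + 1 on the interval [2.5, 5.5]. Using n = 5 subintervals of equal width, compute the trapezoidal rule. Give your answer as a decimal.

Δt = (5.5 − 2.5)/5 = 0.6.
g(2.5) = -6.5, g(3.1) = -8.3, g(3.7) = -10.1, g(4.3) = -11.9, g(4.9) = -13.7, g(5.5) = -15.5.
T_5 = (Δt/2)·[g(t_0) + 2g(t_1) + ... + 2g(t_{4}) + g(t_5)].
Sum = -33.

-33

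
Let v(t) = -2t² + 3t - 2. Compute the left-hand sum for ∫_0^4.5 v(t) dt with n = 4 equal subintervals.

Δt = (4.5 − 0)/4 = 1.125.
Left endpoints: 0, 1.125, 2.25, 3.375.
v(0) = -2, v(1.125) = -1.15625, v(2.25) = -5.375, v(3.375) = -14.65625.
Sum = Δt · [v(0) + v(1.125) + v(2.25) + v(3.375)].
Sum = -26.0859375.

-26.0859375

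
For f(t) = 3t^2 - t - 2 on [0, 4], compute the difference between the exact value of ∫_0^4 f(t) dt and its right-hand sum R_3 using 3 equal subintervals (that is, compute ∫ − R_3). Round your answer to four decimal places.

-32.8889

Exact integral: ∫_0^4 f(t) dt = 48.
R_3 ≈ 80.888889.
Error ≈ 48 − 80.888889 ≈ -32.8889.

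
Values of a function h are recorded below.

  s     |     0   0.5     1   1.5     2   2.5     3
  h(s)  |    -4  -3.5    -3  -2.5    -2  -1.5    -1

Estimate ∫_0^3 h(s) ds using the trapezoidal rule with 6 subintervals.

-7.5

Δs = 0.5.
T_6 = (0.5/2)·[(-4) + 2·(-3.5) + 2·(-3) + 2·(-2.5) + 2·(-2) + 2·(-1.5) + (-1)] = -7.5.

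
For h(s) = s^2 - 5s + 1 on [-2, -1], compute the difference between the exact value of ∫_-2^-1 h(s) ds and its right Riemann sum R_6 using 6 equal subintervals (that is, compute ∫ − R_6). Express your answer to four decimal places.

0.6620

Exact integral: ∫_-2^-1 h(s) ds ≈ 10.833333.
R_6 ≈ 10.171296.
Error ≈ 10.833333 − 10.171296 ≈ 0.6620.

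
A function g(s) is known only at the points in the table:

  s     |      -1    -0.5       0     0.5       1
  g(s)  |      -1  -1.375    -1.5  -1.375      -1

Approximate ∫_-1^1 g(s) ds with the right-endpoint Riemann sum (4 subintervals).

Δs = 0.5.
Sum = 0.5·[(-1.375) + (-1.5) + (-1.375) + (-1)] = -2.625.

-2.625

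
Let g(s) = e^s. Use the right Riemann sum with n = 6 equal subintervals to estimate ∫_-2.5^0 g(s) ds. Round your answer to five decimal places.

1.12239

Δs = (0 − (-2.5))/6 = 5/12.
Right endpoints: -25/12, -5/3, -1.25, -5/6, -5/12, 0.
g(-25/12) ≈ 0.12451, g(-5/3) ≈ 0.18888, g(-1.25) ≈ 0.28650, g(-5/6) ≈ 0.43460, g(-5/12) ≈ 0.65924, g(0) ≈ 1.00000.
Sum = Δs · [g(-25/12) + g(-5/3) + g(-1.25) + ...].
Sum ≈ 1.12239.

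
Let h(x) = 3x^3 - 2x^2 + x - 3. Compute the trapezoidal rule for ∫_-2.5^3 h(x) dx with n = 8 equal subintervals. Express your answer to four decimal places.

Δx = (3 − (-2.5))/8 = 0.6875.
h(-2.5) = -64.875, h(-1.8125) = -119791/4096, h(-1.125) = -5595/512, h(-0.4375) = -16677/4096, h(0.25) = -2.828125, h(0.9375) = -5523/4096, h(1.625) = 3183/512, h(2.3125) = 105335/4096, h(3) = 63.
T_8 = (Δx/2)·[h(x_0) + 2h(x_1) + ... + 2h(x_{7}) + h(x_8)].
Sum ≈ -11.9802.

-11.9802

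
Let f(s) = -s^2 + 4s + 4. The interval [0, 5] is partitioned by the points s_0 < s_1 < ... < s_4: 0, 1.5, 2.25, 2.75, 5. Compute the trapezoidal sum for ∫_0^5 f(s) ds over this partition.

Subinterval widths: 1.5, 0.75, 0.5, 2.25.
f(0) = 4, f(1.5) = 7.75, f(2.25) = 7.9375, f(2.75) = 7.4375, f(5) = -1.
On each subinterval the trapezoid contributes (Δs_i/2)·[f(s_{i-1}) + f(s_i)].
Sum = 25.78125.

25.78125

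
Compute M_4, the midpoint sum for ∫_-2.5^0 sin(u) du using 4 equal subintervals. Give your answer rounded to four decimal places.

Δu = (0 − (-2.5))/4 = 0.625.
Midpoints: -2.1875, -1.5625, -0.9375, -0.3125.
f(-2.1875) ≈ -0.8158, f(-1.5625) ≈ -1.0000, f(-0.9375) ≈ -0.8061, f(-0.3125) ≈ -0.3074.
Sum = Δu · [f(-2.1875) + f(-1.5625) + f(-0.9375) + f(-0.3125)].
Sum ≈ -1.8308.

-1.8308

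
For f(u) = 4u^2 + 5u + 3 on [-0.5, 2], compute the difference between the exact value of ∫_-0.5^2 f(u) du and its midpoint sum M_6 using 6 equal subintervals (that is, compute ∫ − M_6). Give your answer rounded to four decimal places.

Exact integral: ∫_-0.5^2 f(u) du ≈ 27.708333.
M_6 ≈ 27.563657.
Error ≈ 27.708333 − 27.563657 ≈ 0.1447.

0.1447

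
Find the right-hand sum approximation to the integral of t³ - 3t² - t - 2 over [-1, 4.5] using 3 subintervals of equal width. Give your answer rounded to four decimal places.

22.9167

Δt = (4.5 − (-1))/3 = 11/6.
Right endpoints: 5/6, 8/3, 4.5.
f(5/6) = -937/216, f(8/3) = -190/27, f(4.5) = 23.875.
Sum = Δt · [f(5/6) + f(8/3) + f(4.5)].
Sum ≈ 22.9167.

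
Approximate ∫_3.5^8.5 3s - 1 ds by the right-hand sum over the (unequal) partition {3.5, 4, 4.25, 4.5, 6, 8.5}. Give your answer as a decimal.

Subinterval widths: 0.5, 0.25, 0.25, 1.5, 2.5.
Right endpoints: 4, 4.25, 4.5, 6, 8.5.
f(4) = 11, f(4.25) = 11.75, f(4.5) = 12.5, f(6) = 17, f(8.5) = 24.5.
Sum = Σ Δs_i · f(s_i).
Sum = 98.3125.

98.3125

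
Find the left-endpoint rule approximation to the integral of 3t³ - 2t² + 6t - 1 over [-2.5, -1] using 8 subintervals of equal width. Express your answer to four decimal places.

-61.6443

Δt = (-1 − (-2.5))/8 = 0.1875.
Left endpoints: -2.5, -2.3125, -2.125, -1.9375, -1.75, -1.5625, -1.375, -1.1875.
f(-2.5) = -75.375, f(-2.3125) = -256695/4096, f(-2.125) = -26403/512, f(-1.9375) = -171837/4096, f(-1.75) = -33.703125, f(-1.5625) = -109371/4096, f(-1.375) = -10665/512, f(-1.1875) = -65409/4096.
Sum = Δt · [f(-2.5) + f(-2.3125) + f(-2.125) + ...].
Sum ≈ -61.6443.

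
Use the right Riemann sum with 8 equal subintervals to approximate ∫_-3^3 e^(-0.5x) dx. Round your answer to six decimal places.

7.019735

Δx = (3 − (-3))/8 = 0.75.
Right endpoints: -2.25, -1.5, -0.75, 0, 0.75, 1.5, 2.25, 3.
f(-2.25) ≈ 3.080217, f(-1.5) ≈ 2.117000, f(-0.75) ≈ 1.454991, f(0) ≈ 1.000000, f(0.75) ≈ 0.687289, f(1.5) ≈ 0.472367, f(2.25) ≈ 0.324652, f(3) ≈ 0.223130.
Sum = Δx · [f(-2.25) + f(-1.5) + f(-0.75) + ...].
Sum ≈ 7.019735.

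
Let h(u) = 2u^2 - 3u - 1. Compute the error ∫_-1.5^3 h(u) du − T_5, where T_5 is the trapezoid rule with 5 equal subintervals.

Exact integral: ∫_-1.5^3 h(u) du = 5.625.
T_5 = 6.84.
Error = 5.625 − 6.84 = -1.215.

-1.215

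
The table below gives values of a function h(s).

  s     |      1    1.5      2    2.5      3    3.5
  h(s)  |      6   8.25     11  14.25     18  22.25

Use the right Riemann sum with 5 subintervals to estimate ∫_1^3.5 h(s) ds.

Δs = 0.5.
Sum = 0.5·[8.25 + 11 + 14.25 + 18 + 22.25] = 36.875.

36.875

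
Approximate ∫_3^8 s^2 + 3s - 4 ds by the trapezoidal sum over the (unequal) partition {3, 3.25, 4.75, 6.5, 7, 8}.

225.8125

Subinterval widths: 0.25, 1.5, 1.75, 0.5, 1.
f(3) = 14, f(3.25) = 16.3125, f(4.75) = 32.8125, f(6.5) = 57.75, f(7) = 66, f(8) = 84.
On each subinterval the trapezoid contributes (Δs_i/2)·[f(s_{i-1}) + f(s_i)].
Sum = 225.8125.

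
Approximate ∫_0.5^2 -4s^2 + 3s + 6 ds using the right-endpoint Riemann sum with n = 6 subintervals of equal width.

Δs = (2 − 0.5)/6 = 0.25.
Right endpoints: 0.75, 1, 1.25, 1.5, 1.75, 2.
f(0.75) = 6, f(1) = 5, f(1.25) = 3.5, f(1.5) = 1.5, f(1.75) = -1, f(2) = -4.
Sum = Δs · [f(0.75) + f(1) + f(1.25) + ...].
Sum = 2.75.

2.75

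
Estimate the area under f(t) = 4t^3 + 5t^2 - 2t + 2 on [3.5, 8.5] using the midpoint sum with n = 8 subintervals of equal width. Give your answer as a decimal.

Δt = (8.5 − 3.5)/8 = 0.625.
Midpoints: 3.8125, 4.4375, 5.0625, 5.6875, 6.3125, 6.9375, 7.5625, 8.1875.
f(3.8125) = 295641/1024, f(4.4375) = 451691/1024, f(5.0625) = 654341/1024, f(5.6875) = 909591/1024, f(6.3125) = 1223441/1024, f(6.9375) = 1601891/1024, f(7.5625) = 2050941/1024, f(8.1875) = 2576591/1024.
Sum = Δt · [f(3.8125) + f(4.4375) + f(5.0625) + ...].
Sum = 5959.55078125.

5959.55078125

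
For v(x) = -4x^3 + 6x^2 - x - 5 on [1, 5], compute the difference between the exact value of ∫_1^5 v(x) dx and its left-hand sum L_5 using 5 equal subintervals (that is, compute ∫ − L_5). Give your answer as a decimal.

-129.6

Exact integral: ∫_1^5 v(x) dx = -408.
L_5 = -278.4.
Error = -408 − (-278.4) = -129.6.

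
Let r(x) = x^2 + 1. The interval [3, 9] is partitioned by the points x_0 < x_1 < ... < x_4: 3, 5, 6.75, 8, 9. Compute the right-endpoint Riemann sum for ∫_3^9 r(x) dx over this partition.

296.734375

Subinterval widths: 2, 1.75, 1.25, 1.
Right endpoints: 5, 6.75, 8, 9.
r(5) = 26, r(6.75) = 46.5625, r(8) = 65, r(9) = 82.
Sum = Σ Δx_i · r(x_i).
Sum = 296.734375.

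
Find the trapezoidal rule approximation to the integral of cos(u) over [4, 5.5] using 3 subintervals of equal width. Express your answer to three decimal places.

0.050

Δu = (5.5 − 4)/3 = 0.5.
f(4) ≈ -0.654, f(4.5) ≈ -0.211, f(5) ≈ 0.284, f(5.5) ≈ 0.709.
T_3 = (Δu/2)·[f(u_0) + 2f(u_1) + 2f(u_2) + f(u_3)].
Sum ≈ 0.050.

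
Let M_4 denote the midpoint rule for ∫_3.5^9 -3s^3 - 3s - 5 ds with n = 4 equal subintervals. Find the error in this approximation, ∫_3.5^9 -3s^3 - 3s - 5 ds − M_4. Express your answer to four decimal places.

Exact integral: ∫_3.5^9 f(s) ds = -4938.828125.
M_4 ≈ -4890.085449.
Error ≈ -4938.828125 − (-4890.085449) ≈ -48.7427.

-48.7427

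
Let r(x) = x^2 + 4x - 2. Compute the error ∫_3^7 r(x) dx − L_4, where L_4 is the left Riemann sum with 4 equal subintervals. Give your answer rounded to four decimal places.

Exact integral: ∫_3^7 r(x) dx ≈ 177.333333.
L_4 = 150.
Error ≈ 177.333333 − 150 ≈ 27.3333.

27.3333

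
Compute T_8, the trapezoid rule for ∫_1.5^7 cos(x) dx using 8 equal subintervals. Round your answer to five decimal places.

Δx = (7 − 1.5)/8 = 0.6875.
f(1.5) ≈ 0.07074, f(2.1875) ≈ -0.57835, f(2.875) ≈ -0.96467, f(3.5625) ≈ -0.91272, f(4.25) ≈ -0.44609, f(4.9375) ≈ 0.22321, f(5.625) ≈ 0.79110, f(6.3125) ≈ 0.99957, f(7) ≈ 0.75390.
T_8 = (Δx/2)·[f(x_0) + 2f(x_1) + ... + 2f(x_{7}) + f(x_8)].
Sum ≈ -0.32699.

-0.32699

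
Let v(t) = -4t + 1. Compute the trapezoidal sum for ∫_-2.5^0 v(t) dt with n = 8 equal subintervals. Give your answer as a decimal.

Δt = (0 − (-2.5))/8 = 0.3125.
v(-2.5) = 11, v(-2.1875) = 9.75, v(-1.875) = 8.5, v(-1.5625) = 7.25, v(-1.25) = 6, v(-0.9375) = 4.75, v(-0.625) = 3.5, v(-0.3125) = 2.25, v(0) = 1.
T_8 = (Δt/2)·[v(t_0) + 2v(t_1) + ... + 2v(t_{7}) + v(t_8)].
Sum = 15.

15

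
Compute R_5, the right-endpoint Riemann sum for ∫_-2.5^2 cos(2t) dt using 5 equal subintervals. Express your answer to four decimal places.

Δt = (2 − (-2.5))/5 = 0.9.
Right endpoints: -1.6, -0.7, 0.2, 1.1, 2.
f(-1.6) ≈ -0.9983, f(-0.7) ≈ 0.1700, f(0.2) ≈ 0.9211, f(1.1) ≈ -0.5885, f(2) ≈ -0.6536.
Sum = Δt · [f(-1.6) + f(-0.7) + f(0.2) + f(1.1) + f(2)].
Sum ≈ -1.0345.

-1.0345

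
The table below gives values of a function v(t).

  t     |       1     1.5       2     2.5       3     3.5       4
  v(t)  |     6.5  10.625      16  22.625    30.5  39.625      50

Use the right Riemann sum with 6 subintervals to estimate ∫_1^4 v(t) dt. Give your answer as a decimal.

Δt = 0.5.
Sum = 0.5·[10.625 + 16 + 22.625 + 30.5 + 39.625 + 50] = 84.6875.

84.6875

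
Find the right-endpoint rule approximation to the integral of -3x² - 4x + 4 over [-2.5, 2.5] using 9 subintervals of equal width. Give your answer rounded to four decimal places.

Δx = (2.5 − (-2.5))/9 = 5/9.
Right endpoints: -35/18, -25/18, -5/6, -5/18, 5/18, 5/6, 25/18, 35/18, 2.5.
f(-35/18) = 47/108, f(-25/18) = 407/108, f(-5/6) = 5.25, f(-5/18) = 527/108, f(5/18) = 287/108, f(5/6) = -17/12, f(25/18) = -793/108, f(35/18) = -1633/108, f(2.5) = -24.75.
Sum = Δx · [f(-35/18) + f(-25/18) + f(-5/6) + ...].
Sum ≈ -17.5772.

-17.5772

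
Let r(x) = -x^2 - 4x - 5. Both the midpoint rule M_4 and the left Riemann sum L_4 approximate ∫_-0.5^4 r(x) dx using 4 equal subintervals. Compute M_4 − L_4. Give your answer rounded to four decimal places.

M_4 ≈ -74.900391.
L_4 = -57.33984375.
M_4 − L_4 ≈ -17.5605.

-17.5605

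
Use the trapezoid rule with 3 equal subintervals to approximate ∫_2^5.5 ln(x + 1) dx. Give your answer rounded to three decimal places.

5.351

Δx = (5.5 − 2)/3 = 7/6.
f(2) ≈ 1.099, f(19/6) ≈ 1.427, f(13/3) ≈ 1.674, f(5.5) ≈ 1.872.
T_3 = (Δx/2)·[f(x_0) + 2f(x_1) + 2f(x_2) + f(x_3)].
Sum ≈ 5.351.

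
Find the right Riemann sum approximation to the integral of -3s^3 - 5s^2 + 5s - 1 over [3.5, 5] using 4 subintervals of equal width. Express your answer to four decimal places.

-520.9658

Δs = (5 − 3.5)/4 = 0.375.
Right endpoints: 3.875, 4.25, 4.625, 5.
f(3.875) = -118405/512, f(4.25) = -300.359375, f(4.625) = -195391/512, f(5) = -476.
Sum = Δs · [f(3.875) + f(4.25) + f(4.625) + f(5)].
Sum ≈ -520.9658.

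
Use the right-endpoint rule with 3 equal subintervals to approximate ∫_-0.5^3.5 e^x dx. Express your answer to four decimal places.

58.8608

Δx = (3.5 − (-0.5))/3 = 4/3.
Right endpoints: 5/6, 13/6, 3.5.
f(5/6) ≈ 2.3010, f(13/6) ≈ 8.7291, f(3.5) ≈ 33.1155.
Sum = Δx · [f(5/6) + f(13/6) + f(3.5)].
Sum ≈ 58.8608.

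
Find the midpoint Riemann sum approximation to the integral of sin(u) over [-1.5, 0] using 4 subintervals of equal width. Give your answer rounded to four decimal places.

Δu = (0 − (-1.5))/4 = 0.375.
Midpoints: -1.3125, -0.9375, -0.5625, -0.1875.
f(-1.3125) ≈ -0.9668, f(-0.9375) ≈ -0.8061, f(-0.5625) ≈ -0.5333, f(-0.1875) ≈ -0.1864.
Sum = Δu · [f(-1.3125) + f(-0.9375) + f(-0.5625) + f(-0.1875)].
Sum ≈ -0.9347.

-0.9347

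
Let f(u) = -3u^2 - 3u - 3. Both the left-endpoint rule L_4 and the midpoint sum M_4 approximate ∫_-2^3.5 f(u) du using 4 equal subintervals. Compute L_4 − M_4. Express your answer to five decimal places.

L_4 = -56.58984375.
M_4 ≈ -77.1503906.
L_4 − M_4 ≈ 20.56055.

20.56055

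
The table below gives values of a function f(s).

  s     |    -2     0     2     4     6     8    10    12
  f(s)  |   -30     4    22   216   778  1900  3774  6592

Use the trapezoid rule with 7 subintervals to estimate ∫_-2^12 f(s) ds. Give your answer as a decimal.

Δs = 2.
T_7 = (2/2)·[(-30) + 2·4 + 2·22 + 2·216 + 2·778 + 2·1900 + 2·3774 + 6592] = 19950.

19950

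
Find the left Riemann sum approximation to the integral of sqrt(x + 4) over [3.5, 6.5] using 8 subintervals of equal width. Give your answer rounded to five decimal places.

8.89512

Δx = (6.5 − 3.5)/8 = 0.375.
Left endpoints: 3.5, 3.875, 4.25, 4.625, 5, 5.375, 5.75, 6.125.
f(3.5) ≈ 2.73861, f(3.875) ≈ 2.80624, f(4.25) ≈ 2.87228, f(4.625) ≈ 2.93684, f(5) ≈ 3.00000, f(5.375) ≈ 3.06186, f(5.75) ≈ 3.12250, f(6.125) ≈ 3.18198.
Sum = Δx · [f(3.5) + f(3.875) + f(4.25) + ...].
Sum ≈ 8.89512.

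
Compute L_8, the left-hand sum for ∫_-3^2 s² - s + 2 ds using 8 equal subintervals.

27.6171875

Δs = (2 − (-3))/8 = 0.625.
Left endpoints: -3, -2.375, -1.75, -1.125, -0.5, 0.125, 0.75, 1.375.
f(-3) = 14, f(-2.375) = 10.015625, f(-1.75) = 6.8125, f(-1.125) = 4.390625, f(-0.5) = 2.75, f(0.125) = 1.890625, f(0.75) = 1.8125, f(1.375) = 2.515625.
Sum = Δs · [f(-3) + f(-2.375) + f(-1.75) + ...].
Sum = 27.6171875.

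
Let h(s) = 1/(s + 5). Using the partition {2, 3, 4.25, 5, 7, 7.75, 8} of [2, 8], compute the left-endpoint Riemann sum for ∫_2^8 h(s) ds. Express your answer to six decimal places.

Subinterval widths: 1, 1.25, 0.75, 2, 0.75, 0.25.
Left endpoints: 2, 3, 4.25, 5, 7, 7.75.
h(2) = 1/7, h(3) = 0.125, h(4.25) = 4/37, h(5) = 0.1, h(7) = 1/12, h(7.75) = 4/51.
Sum = Σ Δs_i · h(s_i).
Sum ≈ 0.662296.

0.662296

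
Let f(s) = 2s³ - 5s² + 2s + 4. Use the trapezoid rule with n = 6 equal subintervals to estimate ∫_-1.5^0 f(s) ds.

Δs = (0 − (-1.5))/6 = 0.25.
f(-1.5) = -17, f(-1.25) = -10.21875, f(-1) = -5, f(-0.75) = -1.15625, f(-0.5) = 1.5, f(-0.25) = 3.15625, f(0) = 4.
T_6 = (Δs/2)·[f(s_0) + 2f(s_1) + ... + 2f(s_{5}) + f(s_6)].
Sum = -4.5546875.

-4.5546875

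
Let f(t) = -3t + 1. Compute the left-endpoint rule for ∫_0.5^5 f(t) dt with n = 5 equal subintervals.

Δt = (5 − 0.5)/5 = 0.9.
Left endpoints: 0.5, 1.4, 2.3, 3.2, 4.1.
f(0.5) = -0.5, f(1.4) = -3.2, f(2.3) = -5.9, f(3.2) = -8.6, f(4.1) = -11.3.
Sum = Δt · [f(0.5) + f(1.4) + f(2.3) + f(3.2) + f(4.1)].
Sum = -26.55.

-26.55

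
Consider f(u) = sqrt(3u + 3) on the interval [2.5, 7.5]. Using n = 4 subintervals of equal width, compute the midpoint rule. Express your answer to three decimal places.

21.065

Δu = (7.5 − 2.5)/4 = 1.25.
Midpoints: 3.125, 4.375, 5.625, 6.875.
f(3.125) ≈ 3.518, f(4.375) ≈ 4.016, f(5.625) ≈ 4.458, f(6.875) ≈ 4.861.
Sum = Δu · [f(3.125) + f(4.375) + f(5.625) + f(6.875)].
Sum ≈ 21.065.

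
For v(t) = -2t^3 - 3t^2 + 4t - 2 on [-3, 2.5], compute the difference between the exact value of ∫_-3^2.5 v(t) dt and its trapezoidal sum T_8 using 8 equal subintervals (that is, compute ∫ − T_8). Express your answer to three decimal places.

Exact integral: ∫_-3^2.5 v(t) dt = -38.15625.
T_8 ≈ -38.80615.
Error ≈ -38.15625 − (-38.80615) ≈ 0.650.

0.650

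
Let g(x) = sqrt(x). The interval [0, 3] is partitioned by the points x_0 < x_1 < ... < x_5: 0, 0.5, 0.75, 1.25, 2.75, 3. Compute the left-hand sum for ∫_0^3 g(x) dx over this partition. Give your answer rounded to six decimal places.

2.701418

Subinterval widths: 0.5, 0.25, 0.5, 1.5, 0.25.
Left endpoints: 0, 0.5, 0.75, 1.25, 2.75.
g(0) ≈ 0.000000, g(0.5) ≈ 0.707107, g(0.75) ≈ 0.866025, g(1.25) ≈ 1.118034, g(2.75) ≈ 1.658312.
Sum = Σ Δx_i · g(x_i).
Sum ≈ 2.701418.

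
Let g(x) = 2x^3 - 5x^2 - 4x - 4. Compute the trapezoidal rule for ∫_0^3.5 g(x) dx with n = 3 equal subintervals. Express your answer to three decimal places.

-30.560

Δx = (3.5 − 0)/3 = 7/6.
g(0) = -4, g(7/6) = -332/27, g(7/3) = -409/27, g(3.5) = 6.5.
T_3 = (Δx/2)·[g(x_0) + 2g(x_1) + 2g(x_2) + g(x_3)].
Sum ≈ -30.560.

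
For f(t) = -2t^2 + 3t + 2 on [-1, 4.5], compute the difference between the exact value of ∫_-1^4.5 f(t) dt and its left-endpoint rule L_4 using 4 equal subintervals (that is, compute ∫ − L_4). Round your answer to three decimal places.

-11.659

Exact integral: ∫_-1^4.5 f(t) dt ≈ -21.54167.
L_4 = -9.8828125.
Error ≈ -21.54167 − (-9.8828125) ≈ -11.659.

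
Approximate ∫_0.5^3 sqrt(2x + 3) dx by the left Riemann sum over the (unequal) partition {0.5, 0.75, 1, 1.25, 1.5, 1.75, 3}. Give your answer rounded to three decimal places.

5.975

Subinterval widths: 0.25, 0.25, 0.25, 0.25, 0.25, 1.25.
Left endpoints: 0.5, 0.75, 1, 1.25, 1.5, 1.75.
f(0.5) ≈ 2.000, f(0.75) ≈ 2.121, f(1) ≈ 2.236, f(1.25) ≈ 2.345, f(1.5) ≈ 2.449, f(1.75) ≈ 2.550.
Sum = Σ Δx_i · f(x_i).
Sum ≈ 5.975.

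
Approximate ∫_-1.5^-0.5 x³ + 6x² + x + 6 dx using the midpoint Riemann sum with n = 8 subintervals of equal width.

Δx = (-0.5 − (-1.5))/8 = 0.125.
Midpoints: -1.4375, -1.3125, -1.1875, -1.0625, -0.9375, -0.8125, -0.6875, -0.5625.
f(-1.4375) = 57305/4096, f(-1.3125) = 52275/4096, f(-1.1875) = 47509/4096, f(-1.0625) = 43055/4096, f(-0.9375) = 38961/4096, f(-0.8125) = 35275/4096, f(-0.6875) = 32045/4096, f(-0.5625) = 29319/4096.
Sum = Δx · [f(-1.4375) + f(-1.3125) + f(-1.1875) + ...].
Sum = 10.24609375.

10.24609375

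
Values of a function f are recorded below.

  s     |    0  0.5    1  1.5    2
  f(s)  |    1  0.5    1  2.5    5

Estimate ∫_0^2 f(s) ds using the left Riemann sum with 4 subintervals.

Δs = 0.5.
Sum = 0.5·[1 + 0.5 + 1 + 2.5] = 2.5.

2.5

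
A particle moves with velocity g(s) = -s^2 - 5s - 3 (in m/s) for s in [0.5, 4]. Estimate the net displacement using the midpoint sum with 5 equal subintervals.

-71.02375

Δs = (4 − 0.5)/5 = 0.7.
Midpoints: 0.85, 1.55, 2.25, 2.95, 3.65.
g(0.85) = -7.9725, g(1.55) = -13.1525, g(2.25) = -19.3125, g(2.95) = -26.4525, g(3.65) = -34.5725.
Sum = Δs · [g(0.85) + g(1.55) + g(2.25) + g(2.95) + g(3.65)].
Sum = -71.02375.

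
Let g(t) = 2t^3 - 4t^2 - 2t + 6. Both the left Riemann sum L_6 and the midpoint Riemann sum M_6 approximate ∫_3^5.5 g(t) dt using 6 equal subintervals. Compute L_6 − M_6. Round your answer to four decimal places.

-36.9900

L_6 ≈ 187.180266.
M_6 ≈ 224.170284.
L_6 − M_6 ≈ -36.9900.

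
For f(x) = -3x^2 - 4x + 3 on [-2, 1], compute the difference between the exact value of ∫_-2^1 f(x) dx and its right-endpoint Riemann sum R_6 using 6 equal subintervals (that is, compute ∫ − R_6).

1.125

Exact integral: ∫_-2^1 f(x) dx = 6.
R_6 = 4.875.
Error = 6 − 4.875 = 1.125.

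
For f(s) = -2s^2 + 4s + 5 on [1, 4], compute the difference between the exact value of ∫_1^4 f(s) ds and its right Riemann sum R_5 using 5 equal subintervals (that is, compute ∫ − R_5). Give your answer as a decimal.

Exact integral: ∫_1^4 f(s) ds = 3.
R_5 = -2.76.
Error = 3 − (-2.76) = 5.76.

5.76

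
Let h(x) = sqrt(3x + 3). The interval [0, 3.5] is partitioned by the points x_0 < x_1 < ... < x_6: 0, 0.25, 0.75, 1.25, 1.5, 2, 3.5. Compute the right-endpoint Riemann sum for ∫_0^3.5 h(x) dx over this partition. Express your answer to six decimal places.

10.624810

Subinterval widths: 0.25, 0.5, 0.5, 0.25, 0.5, 1.5.
Right endpoints: 0.25, 0.75, 1.25, 1.5, 2, 3.5.
h(0.25) ≈ 1.936492, h(0.75) ≈ 2.291288, h(1.25) ≈ 2.598076, h(1.5) ≈ 2.738613, h(2) ≈ 3.000000, h(3.5) ≈ 3.674235.
Sum = Σ Δx_i · h(x_i).
Sum ≈ 10.624810.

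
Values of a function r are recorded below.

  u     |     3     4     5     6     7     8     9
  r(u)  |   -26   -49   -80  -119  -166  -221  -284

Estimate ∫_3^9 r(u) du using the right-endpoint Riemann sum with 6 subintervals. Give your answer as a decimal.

Δu = 1.
Sum = 1·[(-49) + (-80) + (-119) + (-166) + (-221) + (-284)] = -919.

-919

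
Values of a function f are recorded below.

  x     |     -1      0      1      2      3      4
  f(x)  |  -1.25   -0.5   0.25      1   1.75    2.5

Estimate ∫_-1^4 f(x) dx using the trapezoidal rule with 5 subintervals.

Δx = 1.
T_5 = (1/2)·[(-1.25) + 2·(-0.5) + 2·0.25 + 2·1 + 2·1.75 + 2.5] = 3.125.

3.125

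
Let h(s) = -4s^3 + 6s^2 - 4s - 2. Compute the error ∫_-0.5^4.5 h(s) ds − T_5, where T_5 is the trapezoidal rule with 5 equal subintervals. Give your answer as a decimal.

Exact integral: ∫_-0.5^4.5 h(s) ds = -277.5.
T_5 = -292.5.
Error = -277.5 − (-292.5) = 15.

15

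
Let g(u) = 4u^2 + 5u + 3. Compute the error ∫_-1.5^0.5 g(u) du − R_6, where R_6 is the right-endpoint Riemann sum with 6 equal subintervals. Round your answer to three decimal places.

Exact integral: ∫_-1.5^0.5 g(u) du ≈ 5.66667.
R_6 ≈ 6.14815.
Error ≈ 5.66667 − 6.14815 ≈ -0.481.

-0.481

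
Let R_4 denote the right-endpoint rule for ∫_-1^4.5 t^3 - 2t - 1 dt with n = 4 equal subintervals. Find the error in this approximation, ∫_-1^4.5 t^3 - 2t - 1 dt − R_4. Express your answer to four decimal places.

Exact integral: ∫_-1^4.5 f(t) dt = 77.515625.
R_4 ≈ 142.387695.
Error ≈ 77.515625 − 142.387695 ≈ -64.8721.

-64.8721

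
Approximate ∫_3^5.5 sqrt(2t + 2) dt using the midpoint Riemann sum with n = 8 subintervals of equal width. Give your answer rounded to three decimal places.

Δt = (5.5 − 3)/8 = 0.3125.
Midpoints: 3.15625, 3.46875, 3.78125, 4.09375, 4.40625, 4.71875, 5.03125, 5.34375.
f(3.15625) ≈ 2.883, f(3.46875) ≈ 2.990, f(3.78125) ≈ 3.092, f(4.09375) ≈ 3.192, f(4.40625) ≈ 3.288, f(4.71875) ≈ 3.382, f(5.03125) ≈ 3.473, f(5.34375) ≈ 3.562.
Sum = Δt · [f(3.15625) + f(3.46875) + f(3.78125) + ...].
Sum ≈ 8.082.

8.082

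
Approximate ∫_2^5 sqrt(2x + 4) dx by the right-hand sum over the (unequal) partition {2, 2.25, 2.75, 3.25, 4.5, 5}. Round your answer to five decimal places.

10.26793

Subinterval widths: 0.25, 0.5, 0.5, 1.25, 0.5.
Right endpoints: 2.25, 2.75, 3.25, 4.5, 5.
f(2.25) ≈ 2.91548, f(2.75) ≈ 3.08221, f(3.25) ≈ 3.24037, f(4.5) ≈ 3.60555, f(5) ≈ 3.74166.
Sum = Σ Δx_i · f(x_i).
Sum ≈ 10.26793.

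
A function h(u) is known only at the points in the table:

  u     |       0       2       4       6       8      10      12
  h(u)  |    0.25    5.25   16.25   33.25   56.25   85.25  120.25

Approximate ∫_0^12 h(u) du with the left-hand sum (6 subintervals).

Δu = 2.
Sum = 2·[0.25 + 5.25 + 16.25 + 33.25 + 56.25 + 85.25] = 393.

393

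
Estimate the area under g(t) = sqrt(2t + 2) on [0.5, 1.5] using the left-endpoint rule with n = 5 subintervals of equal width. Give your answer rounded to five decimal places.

Δt = (1.5 − 0.5)/5 = 0.2.
Left endpoints: 0.5, 0.7, 0.9, 1.1, 1.3.
g(0.5) ≈ 1.73205, g(0.7) ≈ 1.84391, g(0.9) ≈ 1.94936, g(1.1) ≈ 2.04939, g(1.3) ≈ 2.14476.
Sum = Δt · [g(0.5) + g(0.7) + g(0.9) + g(1.1) + g(1.3)].
Sum ≈ 1.94389.

1.94389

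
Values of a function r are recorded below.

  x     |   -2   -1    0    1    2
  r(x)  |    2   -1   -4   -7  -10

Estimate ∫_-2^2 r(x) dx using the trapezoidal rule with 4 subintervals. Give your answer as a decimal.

-16

Δx = 1.
T_4 = (1/2)·[2 + 2·(-1) + 2·(-4) + 2·(-7) + (-10)] = -16.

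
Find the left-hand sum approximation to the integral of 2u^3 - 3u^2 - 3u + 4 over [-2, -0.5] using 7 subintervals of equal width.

-6.75

Δu = (-0.5 − (-2))/7 = 3/14.
Left endpoints: -2, -25/14, -11/7, -19/14, -8/7, -13/14, -5/7.
f(-2) = -18, f(-25/14) = -3978/343, f(-11/7) = -2214/343, f(-19/14) = -1683/686, f(-8/7) = 180/343, f(-13/14) = 891/343, f(-5/7) = 1332/343.
Sum = Δu · [f(-2) + f(-25/14) + f(-11/7) + ...].
Sum = -6.75.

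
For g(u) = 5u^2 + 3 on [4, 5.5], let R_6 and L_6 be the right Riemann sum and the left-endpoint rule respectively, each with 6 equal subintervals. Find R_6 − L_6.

17.8125

R_6 = 184.109375.
L_6 = 166.296875.
R_6 − L_6 = 17.8125.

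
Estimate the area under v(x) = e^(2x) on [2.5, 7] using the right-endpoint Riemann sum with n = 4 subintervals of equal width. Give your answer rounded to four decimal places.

Δx = (7 − 2.5)/4 = 1.125.
Right endpoints: 3.625, 4.75, 5.875, 7.
v(3.625) ≈ 1408.1048, v(4.75) ≈ 13359.7268, v(5.875) ≈ 126753.5590, v(7) ≈ 1202604.2842.
Sum = Δx · [v(3.625) + v(4.75) + v(5.875) + v(7)].
Sum ≈ 1512141.3842.

1512141.3842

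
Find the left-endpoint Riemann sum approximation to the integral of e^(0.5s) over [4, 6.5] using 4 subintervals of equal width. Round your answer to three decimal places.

Δs = (6.5 − 4)/4 = 0.625.
Left endpoints: 4, 4.625, 5.25, 5.875.
f(4) ≈ 7.389, f(4.625) ≈ 10.100, f(5.25) ≈ 13.805, f(5.875) ≈ 18.869.
Sum = Δs · [f(4) + f(4.625) + f(5.25) + f(5.875)].
Sum ≈ 31.351.

31.351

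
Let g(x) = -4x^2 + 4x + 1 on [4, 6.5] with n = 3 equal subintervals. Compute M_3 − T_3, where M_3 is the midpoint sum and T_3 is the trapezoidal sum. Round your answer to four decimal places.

M_3 ≈ -225.254630.
T_3 ≈ -226.990741.
M_3 − T_3 ≈ 1.7361.

1.7361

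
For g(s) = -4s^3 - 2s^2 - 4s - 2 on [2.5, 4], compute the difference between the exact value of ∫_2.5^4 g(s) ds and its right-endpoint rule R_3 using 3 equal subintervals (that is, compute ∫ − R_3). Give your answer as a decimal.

Exact integral: ∫_2.5^4 g(s) ds = -271.6875.
R_3 = -329.
Error = -271.6875 − (-329) = 57.3125.

57.3125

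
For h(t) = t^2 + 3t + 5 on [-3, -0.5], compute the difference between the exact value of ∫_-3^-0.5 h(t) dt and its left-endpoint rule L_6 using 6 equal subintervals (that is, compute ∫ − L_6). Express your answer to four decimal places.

-0.3328

Exact integral: ∫_-3^-0.5 h(t) dt ≈ 8.333333.
L_6 ≈ 8.666088.
Error ≈ 8.333333 − 8.666088 ≈ -0.3328.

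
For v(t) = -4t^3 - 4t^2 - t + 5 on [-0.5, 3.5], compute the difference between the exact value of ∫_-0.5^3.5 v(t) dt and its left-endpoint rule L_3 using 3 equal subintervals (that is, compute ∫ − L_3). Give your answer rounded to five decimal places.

-123.25926

Exact integral: ∫_-0.5^3.5 v(t) dt ≈ -193.3333333.
L_3 ≈ -70.0740741.
Error ≈ -193.3333333 − (-70.0740741) ≈ -123.25926.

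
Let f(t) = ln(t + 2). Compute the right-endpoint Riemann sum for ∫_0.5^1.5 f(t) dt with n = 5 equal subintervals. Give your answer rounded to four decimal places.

1.1272

Δt = (1.5 − 0.5)/5 = 0.2.
Right endpoints: 0.7, 0.9, 1.1, 1.3, 1.5.
f(0.7) ≈ 0.9933, f(0.9) ≈ 1.0647, f(1.1) ≈ 1.1314, f(1.3) ≈ 1.1939, f(1.5) ≈ 1.2528.
Sum = Δt · [f(0.7) + f(0.9) + f(1.1) + f(1.3) + f(1.5)].
Sum ≈ 1.1272.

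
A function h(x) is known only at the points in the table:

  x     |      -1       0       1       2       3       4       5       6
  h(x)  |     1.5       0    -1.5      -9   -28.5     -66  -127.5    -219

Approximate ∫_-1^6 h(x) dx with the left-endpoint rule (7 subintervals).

-231

Δx = 1.
Sum = 1·[1.5 + 0 + (-1.5) + (-9) + (-28.5) + (-66) + (-127.5)] = -231.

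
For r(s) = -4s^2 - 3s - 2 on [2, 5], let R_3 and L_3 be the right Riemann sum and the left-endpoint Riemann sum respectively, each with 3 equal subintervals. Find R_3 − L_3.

-93

R_3 = -242.
L_3 = -149.
R_3 − L_3 = -93.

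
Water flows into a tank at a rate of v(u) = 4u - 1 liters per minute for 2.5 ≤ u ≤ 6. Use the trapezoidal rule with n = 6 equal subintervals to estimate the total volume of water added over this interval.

Δu = (6 − 2.5)/6 = 7/12.
v(2.5) = 9, v(37/12) = 34/3, v(11/3) = 41/3, v(4.25) = 16, v(29/6) = 55/3, v(65/12) = 62/3, v(6) = 23.
T_6 = (Δu/2)·[v(u_0) + 2v(u_1) + ... + 2v(u_{5}) + v(u_6)].
Sum = 56.

56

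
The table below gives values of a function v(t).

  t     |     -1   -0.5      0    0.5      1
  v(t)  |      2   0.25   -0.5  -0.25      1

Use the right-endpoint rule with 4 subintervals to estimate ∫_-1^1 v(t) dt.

Δt = 0.5.
Sum = 0.5·[0.25 + (-0.5) + (-0.25) + 1] = 0.25.

0.25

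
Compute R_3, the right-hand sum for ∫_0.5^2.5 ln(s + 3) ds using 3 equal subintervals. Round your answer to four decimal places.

Δs = (2.5 − 0.5)/3 = 2/3.
Right endpoints: 7/6, 11/6, 2.5.
f(7/6) ≈ 1.4271, f(11/6) ≈ 1.5755, f(2.5) ≈ 1.7047.
Sum = Δs · [f(7/6) + f(11/6) + f(2.5)].
Sum ≈ 3.1383.

3.1383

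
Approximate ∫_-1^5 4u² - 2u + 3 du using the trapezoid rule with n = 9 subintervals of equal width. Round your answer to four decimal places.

Δu = (5 − (-1))/9 = 2/3.
f(-1) = 9, f(-1/3) = 37/9, f(1/3) = 25/9, f(1) = 5, f(5/3) = 97/9, f(7/3) = 181/9, f(3) = 33, f(11/3) = 445/9, f(13/3) = 625/9, f(5) = 93.
T_9 = (Δu/2)·[f(u_0) + 2f(u_1) + ... + 2f(u_{8}) + f(u_9)].
Sum ≈ 163.7778.

163.7778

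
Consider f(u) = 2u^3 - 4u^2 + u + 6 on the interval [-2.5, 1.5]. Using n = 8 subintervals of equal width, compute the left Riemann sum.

Δu = (1.5 − (-2.5))/8 = 0.5.
Left endpoints: -2.5, -2, -1.5, -1, -0.5, 0, 0.5, 1.
f(-2.5) = -52.75, f(-2) = -28, f(-1.5) = -11.25, f(-1) = -1, f(-0.5) = 4.25, f(0) = 6, f(0.5) = 5.75, f(1) = 5.
Sum = Δu · [f(-2.5) + f(-2) + f(-1.5) + ...].
Sum = -36.

-36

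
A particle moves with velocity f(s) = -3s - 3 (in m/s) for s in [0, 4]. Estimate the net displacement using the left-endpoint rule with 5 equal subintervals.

-31.2

Δs = (4 − 0)/5 = 0.8.
Left endpoints: 0, 0.8, 1.6, 2.4, 3.2.
f(0) = -3, f(0.8) = -5.4, f(1.6) = -7.8, f(2.4) = -10.2, f(3.2) = -12.6.
Sum = Δs · [f(0) + f(0.8) + f(1.6) + f(2.4) + f(3.2)].
Sum = -31.2.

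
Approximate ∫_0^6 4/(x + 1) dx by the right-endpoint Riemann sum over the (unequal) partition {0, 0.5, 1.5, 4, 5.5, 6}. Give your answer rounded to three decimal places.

6.142

Subinterval widths: 0.5, 1, 2.5, 1.5, 0.5.
Right endpoints: 0.5, 1.5, 4, 5.5, 6.
f(0.5) = 8/3, f(1.5) = 1.6, f(4) = 0.8, f(5.5) = 8/13, f(6) = 4/7.
Sum = Σ Δx_i · f(x_i).
Sum ≈ 6.142.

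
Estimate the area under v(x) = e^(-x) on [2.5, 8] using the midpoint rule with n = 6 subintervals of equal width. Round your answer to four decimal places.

0.0790

Δx = (8 − 2.5)/6 = 11/12.
Midpoints: 71/24, 3.875, 115/24, 137/24, 6.625, 181/24.
v(71/24) ≈ 0.0519, v(3.875) ≈ 0.0208, v(115/24) ≈ 0.0083, v(137/24) ≈ 0.0033, v(6.625) ≈ 0.0013, v(181/24) ≈ 0.0005.
Sum = Δx · [v(71/24) + v(3.875) + v(115/24) + ...].
Sum ≈ 0.0790.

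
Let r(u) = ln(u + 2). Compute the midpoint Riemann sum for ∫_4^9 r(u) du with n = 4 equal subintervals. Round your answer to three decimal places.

10.631

Δu = (9 − 4)/4 = 1.25.
Midpoints: 4.625, 5.875, 7.125, 8.375.
r(4.625) ≈ 1.891, r(5.875) ≈ 2.064, r(7.125) ≈ 2.211, r(8.375) ≈ 2.339.
Sum = Δu · [r(4.625) + r(5.875) + r(7.125) + r(8.375)].
Sum ≈ 10.631.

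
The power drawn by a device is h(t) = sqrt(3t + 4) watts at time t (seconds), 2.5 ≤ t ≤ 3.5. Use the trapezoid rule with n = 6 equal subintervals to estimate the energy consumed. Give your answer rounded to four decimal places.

3.6034

Δt = (3.5 − 2.5)/6 = 1/6.
h(2.5) ≈ 3.3912, h(8/3) ≈ 3.4641, h(17/6) ≈ 3.5355, h(3) ≈ 3.6056, h(19/6) ≈ 3.6742, h(10/3) ≈ 3.7417, h(3.5) ≈ 3.8079.
T_6 = (Δt/2)·[h(t_0) + 2h(t_1) + ... + 2h(t_{5}) + h(t_6)].
Sum ≈ 3.6034.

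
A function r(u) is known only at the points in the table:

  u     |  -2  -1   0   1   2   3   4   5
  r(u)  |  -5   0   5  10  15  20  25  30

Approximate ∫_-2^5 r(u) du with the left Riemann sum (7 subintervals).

70

Δu = 1.
Sum = 1·[(-5) + 0 + 5 + 10 + 15 + 20 + 25] = 70.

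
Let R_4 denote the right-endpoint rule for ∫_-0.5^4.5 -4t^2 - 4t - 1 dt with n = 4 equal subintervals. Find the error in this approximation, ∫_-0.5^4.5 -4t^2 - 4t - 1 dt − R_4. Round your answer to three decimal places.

Exact integral: ∫_-0.5^4.5 f(t) dt ≈ -166.66667.
R_4 = -234.375.
Error ≈ -166.66667 − (-234.375) ≈ 67.708.

67.708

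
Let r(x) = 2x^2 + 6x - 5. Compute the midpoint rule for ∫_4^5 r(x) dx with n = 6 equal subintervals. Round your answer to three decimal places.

Δx = (5 − 4)/6 = 1/6.
Midpoints: 49/12, 4.25, 53/12, 55/12, 4.75, 59/12.
r(49/12) = 3805/72, r(4.25) = 56.625, r(53/12) = 4357/72, r(55/12) = 4645/72, r(4.75) = 68.625, r(59/12) = 5245/72.
Sum = Δx · [r(49/12) + r(4.25) + r(53/12) + ...].
Sum ≈ 62.662.

62.662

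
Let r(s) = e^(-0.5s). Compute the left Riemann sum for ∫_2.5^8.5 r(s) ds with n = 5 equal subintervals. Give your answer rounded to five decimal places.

Δs = (8.5 − 2.5)/5 = 1.2.
Left endpoints: 2.5, 3.7, 4.9, 6.1, 7.3.
r(2.5) ≈ 0.28650, r(3.7) ≈ 0.15724, r(4.9) ≈ 0.08629, r(6.1) ≈ 0.04736, r(7.3) ≈ 0.02599.
Sum = Δs · [r(2.5) + r(3.7) + r(4.9) + r(6.1) + r(7.3)].
Sum ≈ 0.72406.

0.72406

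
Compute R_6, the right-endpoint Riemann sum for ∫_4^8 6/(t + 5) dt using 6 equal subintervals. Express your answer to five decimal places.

Δt = (8 − 4)/6 = 2/3.
Right endpoints: 14/3, 16/3, 6, 20/3, 22/3, 8.
f(14/3) = 18/29, f(16/3) = 18/31, f(6) = 6/11, f(20/3) = 18/35, f(22/3) = 18/37, f(8) = 6/13.
Sum = Δt · [f(14/3) + f(16/3) + f(6) + ...].
Sum ≈ 2.13940.

2.13940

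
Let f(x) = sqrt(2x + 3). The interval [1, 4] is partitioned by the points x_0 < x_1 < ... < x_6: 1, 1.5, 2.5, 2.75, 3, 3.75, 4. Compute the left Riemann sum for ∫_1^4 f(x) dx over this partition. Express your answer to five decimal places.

Subinterval widths: 0.5, 1, 0.25, 0.25, 0.75, 0.25.
Left endpoints: 1, 1.5, 2.5, 2.75, 3, 3.75.
f(1) ≈ 2.23607, f(1.5) ≈ 2.44949, f(2.5) ≈ 2.82843, f(2.75) ≈ 2.91548, f(3) ≈ 3.00000, f(3.75) ≈ 3.24037.
Sum = Σ Δx_i · f(x_i).
Sum ≈ 8.06359.

8.06359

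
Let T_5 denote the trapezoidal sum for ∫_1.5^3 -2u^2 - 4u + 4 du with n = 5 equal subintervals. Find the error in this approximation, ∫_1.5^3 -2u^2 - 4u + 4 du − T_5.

0.045

Exact integral: ∫_1.5^3 f(u) du = -23.25.
T_5 = -23.295.
Error = -23.25 − (-23.295) = 0.045.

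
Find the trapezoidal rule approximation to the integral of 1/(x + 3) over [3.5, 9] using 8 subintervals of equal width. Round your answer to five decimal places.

0.61376

Δx = (9 − 3.5)/8 = 0.6875.
f(3.5) = 2/13, f(4.1875) = 16/115, f(4.875) = 8/63, f(5.5625) = 16/137, f(6.25) = 4/37, f(6.9375) = 16/159, f(7.625) = 8/85, f(8.3125) = 16/181, f(9) = 1/12.
T_8 = (Δx/2)·[f(x_0) + 2f(x_1) + ... + 2f(x_{7}) + f(x_8)].
Sum ≈ 0.61376.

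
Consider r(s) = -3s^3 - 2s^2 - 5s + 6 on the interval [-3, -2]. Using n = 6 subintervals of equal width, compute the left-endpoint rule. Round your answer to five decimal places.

Δs = (-2 − (-3))/6 = 1/6.
Left endpoints: -3, -17/6, -8/3, -2.5, -7/3, -13/6.
r(-3) = 84, r(-17/6) = 5209/72, r(-8/3) = 62, r(-2.5) = 52.875, r(-7/3) = 404/9, r(-13/6) = 911/24.
Sum = Δs · [r(-3) + r(-17/6) + r(-8/3) + ...].
Sum ≈ 59.01157.

59.01157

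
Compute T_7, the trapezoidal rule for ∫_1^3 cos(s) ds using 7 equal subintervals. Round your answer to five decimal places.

Δs = (3 − 1)/7 = 2/7.
f(1) ≈ 0.54030, f(9/7) ≈ 0.28124, f(11/7) ≈ -0.00063, f(13/7) ≈ -0.28245, f(15/7) ≈ -0.54137, f(17/7) ≈ -0.75639, f(19/7) ≈ -0.91009, f(3) ≈ -0.98999.
T_7 = (Δs/2)·[f(s_0) + 2f(s_1) + ... + 2f(s_{6}) + f(s_7)].
Sum ≈ -0.69558.

-0.69558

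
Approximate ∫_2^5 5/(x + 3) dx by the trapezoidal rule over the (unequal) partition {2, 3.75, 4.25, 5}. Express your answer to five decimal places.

Subinterval widths: 1.75, 0.5, 0.75.
f(2) = 1, f(3.75) = 20/27, f(4.25) = 20/29, f(5) = 0.625.
On each subinterval the trapezoid contributes (Δx_i/2)·[f(x_{i-1}) + f(x_i)].
Sum ≈ 2.37374.

2.37374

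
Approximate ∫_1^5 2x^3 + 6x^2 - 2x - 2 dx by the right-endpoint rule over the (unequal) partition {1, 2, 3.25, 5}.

867.4140625

Subinterval widths: 1, 1.25, 1.75.
Right endpoints: 2, 3.25, 5.
f(2) = 34, f(3.25) = 123.53125, f(5) = 388.
Sum = Σ Δx_i · f(x_i).
Sum = 867.4140625.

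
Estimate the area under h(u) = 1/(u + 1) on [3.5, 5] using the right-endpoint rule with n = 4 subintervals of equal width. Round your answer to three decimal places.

Δu = (5 − 3.5)/4 = 0.375.
Right endpoints: 3.875, 4.25, 4.625, 5.
h(3.875) = 8/39, h(4.25) = 4/21, h(4.625) = 8/45, h(5) = 1/6.
Sum = Δu · [h(3.875) + h(4.25) + h(4.625) + h(5)].
Sum ≈ 0.278.

0.278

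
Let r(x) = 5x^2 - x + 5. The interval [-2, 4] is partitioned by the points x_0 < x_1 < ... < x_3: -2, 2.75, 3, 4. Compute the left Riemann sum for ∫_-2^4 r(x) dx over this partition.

Subinterval widths: 4.75, 0.25, 1.
Left endpoints: -2, 2.75, 3.
r(-2) = 27, r(2.75) = 40.0625, r(3) = 47.
Sum = Σ Δx_i · r(x_i).
Sum = 185.265625.

185.265625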